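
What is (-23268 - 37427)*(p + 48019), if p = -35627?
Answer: -752132440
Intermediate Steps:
(-23268 - 37427)*(p + 48019) = (-23268 - 37427)*(-35627 + 48019) = -60695*12392 = -752132440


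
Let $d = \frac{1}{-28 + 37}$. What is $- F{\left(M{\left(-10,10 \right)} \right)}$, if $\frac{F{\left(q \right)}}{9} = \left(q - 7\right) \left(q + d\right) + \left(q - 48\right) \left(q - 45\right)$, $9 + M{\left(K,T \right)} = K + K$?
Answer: $-60642$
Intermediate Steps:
$M{\left(K,T \right)} = -9 + 2 K$ ($M{\left(K,T \right)} = -9 + \left(K + K\right) = -9 + 2 K$)
$d = \frac{1}{9} \approx 0.11111$
$F{\left(q \right)} = 9 \left(-48 + q\right) \left(-45 + q\right) + 9 \left(-7 + q\right) \left(\frac{1}{9} + q\right)$ ($F{\left(q \right)} = 9 \left(\left(q - 7\right) \left(q + \frac{1}{9}\right) + \left(q - 48\right) \left(q - 45\right)\right) = 9 \left(\left(-7 + q\right) \left(\frac{1}{9} + q\right) + \left(-48 + q\right) \left(-45 + q\right)\right) = 9 \left(\left(-48 + q\right) \left(-45 + q\right) + \left(-7 + q\right) \left(\frac{1}{9} + q\right)\right) = 9 \left(-48 + q\right) \left(-45 + q\right) + 9 \left(-7 + q\right) \left(\frac{1}{9} + q\right)$)
$- F{\left(M{\left(-10,10 \right)} \right)} = - (19433 - 899 \left(-9 + 2 \left(-10\right)\right) + 18 \left(-9 + 2 \left(-10\right)\right)^{2}) = - (19433 - 899 \left(-9 - 20\right) + 18 \left(-9 - 20\right)^{2}) = - (19433 - -26071 + 18 \left(-29\right)^{2}) = - (19433 + 26071 + 18 \cdot 841) = - (19433 + 26071 + 15138) = \left(-1\right) 60642 = -60642$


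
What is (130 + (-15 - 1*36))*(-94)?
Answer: -7426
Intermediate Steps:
(130 + (-15 - 1*36))*(-94) = (130 + (-15 - 36))*(-94) = (130 - 51)*(-94) = 79*(-94) = -7426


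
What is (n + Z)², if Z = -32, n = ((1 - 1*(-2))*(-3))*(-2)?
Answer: 196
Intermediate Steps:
n = 18 (n = ((1 + 2)*(-3))*(-2) = (3*(-3))*(-2) = -9*(-2) = 18)
(n + Z)² = (18 - 32)² = (-14)² = 196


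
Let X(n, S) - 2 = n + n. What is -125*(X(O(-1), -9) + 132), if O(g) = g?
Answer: -16500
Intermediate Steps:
X(n, S) = 2 + 2*n (X(n, S) = 2 + (n + n) = 2 + 2*n)
-125*(X(O(-1), -9) + 132) = -125*((2 + 2*(-1)) + 132) = -125*((2 - 2) + 132) = -125*(0 + 132) = -125*132 = -16500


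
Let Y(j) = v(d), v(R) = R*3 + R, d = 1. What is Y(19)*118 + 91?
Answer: 563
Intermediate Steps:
v(R) = 4*R (v(R) = 3*R + R = 4*R)
Y(j) = 4 (Y(j) = 4*1 = 4)
Y(19)*118 + 91 = 4*118 + 91 = 472 + 91 = 563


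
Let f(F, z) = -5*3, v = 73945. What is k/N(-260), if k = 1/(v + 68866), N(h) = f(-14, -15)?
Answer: -1/2142165 ≈ -4.6682e-7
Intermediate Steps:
f(F, z) = -15
N(h) = -15
k = 1/142811 (k = 1/(73945 + 68866) = 1/142811 ≈ 7.0023e-6)
k/N(-260) = (1/142811)/(-15) = (1/142811)*(-1/15) = -1/2142165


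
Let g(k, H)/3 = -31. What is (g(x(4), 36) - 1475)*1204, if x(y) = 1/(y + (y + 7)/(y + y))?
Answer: -1887872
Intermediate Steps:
x(y) = 1/(y + (7 + y)/(2*y)) (x(y) = 1/(y + (7 + y)/((2*y))) = 1/(y + (7 + y)*(1/(2*y))) = 1/(y + (7 + y)/(2*y)))
g(k, H) = -93 (g(k, H) = 3*(-31) = -93)
(g(x(4), 36) - 1475)*1204 = (-93 - 1475)*1204 = -1568*1204 = -1887872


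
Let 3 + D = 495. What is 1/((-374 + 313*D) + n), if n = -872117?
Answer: -1/718495 ≈ -1.3918e-6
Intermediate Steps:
D = 492 (D = -3 + 495 = 492)
1/((-374 + 313*D) + n) = 1/((-374 + 313*492) - 872117) = 1/((-374 + 153996) - 872117) = 1/(153622 - 872117) = 1/(-718495) = -1/718495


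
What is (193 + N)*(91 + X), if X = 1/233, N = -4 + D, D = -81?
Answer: 2290032/233 ≈ 9828.5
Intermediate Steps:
N = -85 (N = -4 - 81 = -85)
X = 1/233 ≈ 0.0042918
(193 + N)*(91 + X) = (193 - 85)*(91 + 1/233) = 108*(21204/233) = 2290032/233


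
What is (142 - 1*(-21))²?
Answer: 26569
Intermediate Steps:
(142 - 1*(-21))² = (142 + 21)² = 163² = 26569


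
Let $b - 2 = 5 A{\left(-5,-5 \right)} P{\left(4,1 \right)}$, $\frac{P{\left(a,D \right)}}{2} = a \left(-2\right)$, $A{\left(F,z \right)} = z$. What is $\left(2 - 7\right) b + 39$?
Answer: $-1971$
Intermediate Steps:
$P{\left(a,D \right)} = - 4 a$ ($P{\left(a,D \right)} = 2 a \left(-2\right) = 2 \left(- 2 a\right) = - 4 a$)
$b = 402$ ($b = 2 + 5 \left(-5\right) \left(\left(-4\right) 4\right) = 2 - -400 = 2 + 400 = 402$)
$\left(2 - 7\right) b + 39 = \left(2 - 7\right) 402 + 39 = \left(-5\right) 402 + 39 = -2010 + 39 = -1971$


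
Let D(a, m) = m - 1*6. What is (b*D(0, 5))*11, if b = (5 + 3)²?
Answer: -704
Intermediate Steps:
D(a, m) = -6 + m (D(a, m) = m - 6 = -6 + m)
b = 64 (b = 8² = 64)
(b*D(0, 5))*11 = (64*(-6 + 5))*11 = (64*(-1))*11 = -64*11 = -704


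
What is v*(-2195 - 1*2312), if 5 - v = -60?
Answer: -292955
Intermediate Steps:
v = 65 (v = 5 - 1*(-60) = 5 + 60 = 65)
v*(-2195 - 1*2312) = 65*(-2195 - 1*2312) = 65*(-2195 - 2312) = 65*(-4507) = -292955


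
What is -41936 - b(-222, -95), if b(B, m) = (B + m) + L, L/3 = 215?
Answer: -42264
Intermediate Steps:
L = 645 (L = 3*215 = 645)
b(B, m) = 645 + B + m (b(B, m) = (B + m) + 645 = 645 + B + m)
-41936 - b(-222, -95) = -41936 - (645 - 222 - 95) = -41936 - 1*328 = -41936 - 328 = -42264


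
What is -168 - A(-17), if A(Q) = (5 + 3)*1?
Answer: -176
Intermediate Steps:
A(Q) = 8 (A(Q) = 8*1 = 8)
-168 - A(-17) = -168 - 1*8 = -168 - 8 = -176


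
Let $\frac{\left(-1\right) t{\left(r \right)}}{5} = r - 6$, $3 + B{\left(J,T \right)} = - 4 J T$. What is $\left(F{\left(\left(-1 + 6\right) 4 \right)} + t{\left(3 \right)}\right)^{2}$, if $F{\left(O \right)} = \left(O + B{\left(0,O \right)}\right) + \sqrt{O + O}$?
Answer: $1064 + 128 \sqrt{10} \approx 1468.8$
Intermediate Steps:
$B{\left(J,T \right)} = -3 - 4 J T$ ($B{\left(J,T \right)} = -3 + - 4 J T = -3 - 4 J T$)
$t{\left(r \right)} = 30 - 5 r$ ($t{\left(r \right)} = - 5 \left(r - 6\right) = - 5 \left(-6 + r\right) = 30 - 5 r$)
$F{\left(O \right)} = -3 + O + \sqrt{2} \sqrt{O}$ ($F{\left(O \right)} = \left(O - \left(3 + 0 O\right)\right) + \sqrt{O + O} = \left(O + \left(-3 + 0\right)\right) + \sqrt{2 O} = \left(O - 3\right) + \sqrt{2} \sqrt{O} = \left(-3 + O\right) + \sqrt{2} \sqrt{O} = -3 + O + \sqrt{2} \sqrt{O}$)
$\left(F{\left(\left(-1 + 6\right) 4 \right)} + t{\left(3 \right)}\right)^{2} = \left(\left(-3 + \left(-1 + 6\right) 4 + \sqrt{2} \sqrt{\left(-1 + 6\right) 4}\right) + \left(30 - 15\right)\right)^{2} = \left(\left(-3 + 5 \cdot 4 + \sqrt{2} \sqrt{5 \cdot 4}\right) + \left(30 - 15\right)\right)^{2} = \left(\left(-3 + 20 + \sqrt{2} \sqrt{20}\right) + 15\right)^{2} = \left(\left(-3 + 20 + \sqrt{2} \cdot 2 \sqrt{5}\right) + 15\right)^{2} = \left(\left(-3 + 20 + 2 \sqrt{10}\right) + 15\right)^{2} = \left(\left(17 + 2 \sqrt{10}\right) + 15\right)^{2} = \left(32 + 2 \sqrt{10}\right)^{2}$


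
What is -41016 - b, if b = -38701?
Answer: -2315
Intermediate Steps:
-41016 - b = -41016 - 1*(-38701) = -41016 + 38701 = -2315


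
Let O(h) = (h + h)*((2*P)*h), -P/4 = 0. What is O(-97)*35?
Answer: 0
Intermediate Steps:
P = 0 (P = -4*0 = 0)
O(h) = 0 (O(h) = (h + h)*((2*0)*h) = (2*h)*(0*h) = (2*h)*0 = 0)
O(-97)*35 = 0*35 = 0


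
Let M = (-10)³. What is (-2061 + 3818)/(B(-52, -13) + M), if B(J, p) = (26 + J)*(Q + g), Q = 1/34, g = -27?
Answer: -29869/5079 ≈ -5.8809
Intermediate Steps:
Q = 1/34 ≈ 0.029412
B(J, p) = -11921/17 - 917*J/34 (B(J, p) = (26 + J)*(1/34 - 27) = (26 + J)*(-917/34) = -11921/17 - 917*J/34)
M = -1000
(-2061 + 3818)/(B(-52, -13) + M) = (-2061 + 3818)/((-11921/17 - 917/34*(-52)) - 1000) = 1757/((-11921/17 + 23842/17) - 1000) = 1757/(11921/17 - 1000) = 1757/(-5079/17) = 1757*(-17/5079) = -29869/5079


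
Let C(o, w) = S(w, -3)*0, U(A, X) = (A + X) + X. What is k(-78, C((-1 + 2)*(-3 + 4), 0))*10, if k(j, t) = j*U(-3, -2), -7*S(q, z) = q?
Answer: 5460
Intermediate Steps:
S(q, z) = -q/7
U(A, X) = A + 2*X
C(o, w) = 0 (C(o, w) = -w/7*0 = 0)
k(j, t) = -7*j (k(j, t) = j*(-3 + 2*(-2)) = j*(-3 - 4) = j*(-7) = -7*j)
k(-78, C((-1 + 2)*(-3 + 4), 0))*10 = -7*(-78)*10 = 546*10 = 5460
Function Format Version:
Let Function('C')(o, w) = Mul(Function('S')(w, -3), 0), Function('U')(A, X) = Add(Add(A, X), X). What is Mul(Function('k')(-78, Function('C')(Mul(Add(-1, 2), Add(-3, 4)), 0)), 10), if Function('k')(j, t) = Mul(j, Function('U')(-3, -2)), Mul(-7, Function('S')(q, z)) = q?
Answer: 5460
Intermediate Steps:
Function('S')(q, z) = Mul(Rational(-1, 7), q)
Function('U')(A, X) = Add(A, Mul(2, X))
Function('C')(o, w) = 0 (Function('C')(o, w) = Mul(Mul(Rational(-1, 7), w), 0) = 0)
Function('k')(j, t) = Mul(-7, j) (Function('k')(j, t) = Mul(j, Add(-3, Mul(2, -2))) = Mul(j, Add(-3, -4)) = Mul(j, -7) = Mul(-7, j))
Mul(Function('k')(-78, Function('C')(Mul(Add(-1, 2), Add(-3, 4)), 0)), 10) = Mul(Mul(-7, -78), 10) = Mul(546, 10) = 5460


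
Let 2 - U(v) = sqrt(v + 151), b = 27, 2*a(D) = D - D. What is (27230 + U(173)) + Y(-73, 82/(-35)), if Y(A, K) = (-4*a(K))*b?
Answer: 27214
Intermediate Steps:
a(D) = 0 (a(D) = (D - D)/2 = (1/2)*0 = 0)
U(v) = 2 - sqrt(151 + v) (U(v) = 2 - sqrt(v + 151) = 2 - sqrt(151 + v))
Y(A, K) = 0 (Y(A, K) = -4*0*27 = 0*27 = 0)
(27230 + U(173)) + Y(-73, 82/(-35)) = (27230 + (2 - sqrt(151 + 173))) + 0 = (27230 + (2 - sqrt(324))) + 0 = (27230 + (2 - 1*18)) + 0 = (27230 + (2 - 18)) + 0 = (27230 - 16) + 0 = 27214 + 0 = 27214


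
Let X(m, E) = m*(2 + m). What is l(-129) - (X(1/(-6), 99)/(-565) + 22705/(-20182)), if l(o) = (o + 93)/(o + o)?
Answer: 11155856147/8825790420 ≈ 1.2640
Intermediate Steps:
l(o) = (93 + o)/(2*o) (l(o) = (93 + o)/((2*o)) = (93 + o)*(1/(2*o)) = (93 + o)/(2*o))
l(-129) - (X(1/(-6), 99)/(-565) + 22705/(-20182)) = (½)*(93 - 129)/(-129) - (((2 + 1/(-6))/(-6))/(-565) + 22705/(-20182)) = (½)*(-1/129)*(-36) - (-(2 - ⅙)/6*(-1/565) + 22705*(-1/20182)) = 6/43 - (-⅙*11/6*(-1/565) - 22705/20182) = 6/43 - (-11/36*(-1/565) - 22705/20182) = 6/43 - (11/20340 - 22705/20182) = 6/43 - 1*(-230798849/205250940) = 6/43 + 230798849/205250940 = 11155856147/8825790420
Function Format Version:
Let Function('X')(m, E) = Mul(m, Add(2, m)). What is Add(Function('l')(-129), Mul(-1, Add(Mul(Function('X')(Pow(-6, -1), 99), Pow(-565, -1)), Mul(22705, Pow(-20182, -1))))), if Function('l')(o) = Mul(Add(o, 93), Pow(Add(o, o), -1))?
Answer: Rational(11155856147, 8825790420) ≈ 1.2640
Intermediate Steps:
Function('l')(o) = Mul(Rational(1, 2), Pow(o, -1), Add(93, o)) (Function('l')(o) = Mul(Add(93, o), Pow(Mul(2, o), -1)) = Mul(Add(93, o), Mul(Rational(1, 2), Pow(o, -1))) = Mul(Rational(1, 2), Pow(o, -1), Add(93, o)))
Add(Function('l')(-129), Mul(-1, Add(Mul(Function('X')(Pow(-6, -1), 99), Pow(-565, -1)), Mul(22705, Pow(-20182, -1))))) = Add(Mul(Rational(1, 2), Pow(-129, -1), Add(93, -129)), Mul(-1, Add(Mul(Mul(Pow(-6, -1), Add(2, Pow(-6, -1))), Pow(-565, -1)), Mul(22705, Pow(-20182, -1))))) = Add(Mul(Rational(1, 2), Rational(-1, 129), -36), Mul(-1, Add(Mul(Mul(Rational(-1, 6), Add(2, Rational(-1, 6))), Rational(-1, 565)), Mul(22705, Rational(-1, 20182))))) = Add(Rational(6, 43), Mul(-1, Add(Mul(Mul(Rational(-1, 6), Rational(11, 6)), Rational(-1, 565)), Rational(-22705, 20182)))) = Add(Rational(6, 43), Mul(-1, Add(Mul(Rational(-11, 36), Rational(-1, 565)), Rational(-22705, 20182)))) = Add(Rational(6, 43), Mul(-1, Add(Rational(11, 20340), Rational(-22705, 20182)))) = Add(Rational(6, 43), Mul(-1, Rational(-230798849, 205250940))) = Add(Rational(6, 43), Rational(230798849, 205250940)) = Rational(11155856147, 8825790420)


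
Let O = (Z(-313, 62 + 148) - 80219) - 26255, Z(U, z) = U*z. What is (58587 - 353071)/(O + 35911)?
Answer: 294484/136293 ≈ 2.1607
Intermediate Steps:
O = -172204 (O = (-313*(62 + 148) - 80219) - 26255 = (-313*210 - 80219) - 26255 = (-65730 - 80219) - 26255 = -145949 - 26255 = -172204)
(58587 - 353071)/(O + 35911) = (58587 - 353071)/(-172204 + 35911) = -294484/(-136293) = -294484*(-1/136293) = 294484/136293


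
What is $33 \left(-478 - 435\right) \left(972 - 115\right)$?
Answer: $-25820553$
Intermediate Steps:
$33 \left(-478 - 435\right) \left(972 - 115\right) = 33 \left(\left(-913\right) 857\right) = 33 \left(-782441\right) = -25820553$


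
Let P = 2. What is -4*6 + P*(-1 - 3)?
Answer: -32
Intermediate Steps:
-4*6 + P*(-1 - 3) = -4*6 + 2*(-1 - 3) = -24 + 2*(-4) = -24 - 8 = -32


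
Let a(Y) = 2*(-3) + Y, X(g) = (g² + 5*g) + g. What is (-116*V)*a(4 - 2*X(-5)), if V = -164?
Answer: 152192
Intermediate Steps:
X(g) = g² + 6*g
a(Y) = -6 + Y
(-116*V)*a(4 - 2*X(-5)) = (-116*(-164))*(-6 + (4 - (-10)*(6 - 5))) = 19024*(-6 + (4 - (-10))) = 19024*(-6 + (4 - 2*(-5))) = 19024*(-6 + (4 + 10)) = 19024*(-6 + 14) = 19024*8 = 152192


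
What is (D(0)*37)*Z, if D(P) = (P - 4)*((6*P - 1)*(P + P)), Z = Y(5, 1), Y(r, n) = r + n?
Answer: 0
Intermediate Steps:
Y(r, n) = n + r
Z = 6 (Z = 1 + 5 = 6)
D(P) = 2*P*(-1 + 6*P)*(-4 + P) (D(P) = (-4 + P)*((-1 + 6*P)*(2*P)) = (-4 + P)*(2*P*(-1 + 6*P)) = 2*P*(-1 + 6*P)*(-4 + P))
(D(0)*37)*Z = ((2*0*(4 - 25*0 + 6*0²))*37)*6 = ((2*0*(4 + 0 + 6*0))*37)*6 = ((2*0*(4 + 0 + 0))*37)*6 = ((2*0*4)*37)*6 = (0*37)*6 = 0*6 = 0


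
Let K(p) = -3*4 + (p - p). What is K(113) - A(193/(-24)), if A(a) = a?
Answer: -95/24 ≈ -3.9583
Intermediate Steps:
K(p) = -12 (K(p) = -12 + 0 = -12)
K(113) - A(193/(-24)) = -12 - 193/(-24) = -12 - 193*(-1)/24 = -12 - 1*(-193/24) = -12 + 193/24 = -95/24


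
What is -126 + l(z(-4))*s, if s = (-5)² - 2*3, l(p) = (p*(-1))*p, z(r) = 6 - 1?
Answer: -601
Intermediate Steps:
z(r) = 5
l(p) = -p² (l(p) = (-p)*p = -p²)
s = 19 (s = 25 - 6 = 19)
-126 + l(z(-4))*s = -126 - 1*5²*19 = -126 - 1*25*19 = -126 - 25*19 = -126 - 475 = -601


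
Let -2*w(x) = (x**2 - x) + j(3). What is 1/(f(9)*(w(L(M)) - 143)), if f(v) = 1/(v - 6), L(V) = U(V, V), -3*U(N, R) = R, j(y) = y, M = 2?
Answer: -54/2611 ≈ -0.020682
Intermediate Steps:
U(N, R) = -R/3
L(V) = -V/3
f(v) = 1/(-6 + v)
w(x) = -3/2 + x/2 - x**2/2 (w(x) = -((x**2 - x) + 3)/2 = -(3 + x**2 - x)/2 = -3/2 + x/2 - x**2/2)
1/(f(9)*(w(L(M)) - 143)) = 1/(((-3/2 + (-1/3*2)/2 - (-1/3*2)**2/2) - 143)/(-6 + 9)) = 1/(((-3/2 + (1/2)*(-2/3) - (-2/3)**2/2) - 143)/3) = 1/(((-3/2 - 1/3 - 1/2*4/9) - 143)/3) = 1/(((-3/2 - 1/3 - 2/9) - 143)/3) = 1/((-37/18 - 143)/3) = 1/((1/3)*(-2611/18)) = 1/(-2611/54) = -54/2611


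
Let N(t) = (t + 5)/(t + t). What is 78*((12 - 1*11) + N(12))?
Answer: 533/4 ≈ 133.25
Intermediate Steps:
N(t) = (5 + t)/(2*t) (N(t) = (5 + t)/((2*t)) = (5 + t)*(1/(2*t)) = (5 + t)/(2*t))
78*((12 - 1*11) + N(12)) = 78*((12 - 1*11) + (½)*(5 + 12)/12) = 78*((12 - 11) + (½)*(1/12)*17) = 78*(1 + 17/24) = 78*(41/24) = 533/4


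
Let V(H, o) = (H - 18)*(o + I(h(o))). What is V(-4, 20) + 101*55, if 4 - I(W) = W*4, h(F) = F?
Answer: 6787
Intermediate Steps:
I(W) = 4 - 4*W (I(W) = 4 - W*4 = 4 - 4*W)
V(H, o) = (-18 + H)*(4 - 3*o) (V(H, o) = (H - 18)*(o + (4 - 4*o)) = (-18 + H)*(4 - 3*o))
V(-4, 20) + 101*55 = (-72 + 4*(-4) + 54*20 - 3*(-4)*20) + 101*55 = (-72 - 16 + 1080 + 240) + 5555 = 1232 + 5555 = 6787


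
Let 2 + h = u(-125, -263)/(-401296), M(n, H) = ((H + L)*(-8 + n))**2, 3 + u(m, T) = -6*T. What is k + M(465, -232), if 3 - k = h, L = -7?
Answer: 683903762542977/57328 ≈ 1.1930e+10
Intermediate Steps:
u(m, T) = -3 - 6*T
M(n, H) = (-8 + n)**2*(-7 + H)**2 (M(n, H) = ((H - 7)*(-8 + n))**2 = ((-7 + H)*(-8 + n))**2 = ((-8 + n)*(-7 + H))**2 = (-8 + n)**2*(-7 + H)**2)
h = -114881/57328 (h = -2 + (-3 - 6*(-263))/(-401296) = -2 + (-3 + 1578)*(-1/401296) = -2 + 1575*(-1/401296) = -2 - 225/57328 = -114881/57328 ≈ -2.0039)
k = 286865/57328 (k = 3 - 1*(-114881/57328) = 3 + 114881/57328 = 286865/57328 ≈ 5.0039)
k + M(465, -232) = 286865/57328 + (-8 + 465)**2*(-7 - 232)**2 = 286865/57328 + 457**2*(-239)**2 = 286865/57328 + 208849*57121 = 286865/57328 + 11929663729 = 683903762542977/57328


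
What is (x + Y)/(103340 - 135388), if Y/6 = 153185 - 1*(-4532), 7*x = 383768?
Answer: -500563/16024 ≈ -31.238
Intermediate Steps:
x = 54824 (x = (⅐)*383768 = 54824)
Y = 946302 (Y = 6*(153185 - 1*(-4532)) = 6*(153185 + 4532) = 6*157717 = 946302)
(x + Y)/(103340 - 135388) = (54824 + 946302)/(103340 - 135388) = 1001126/(-32048) = 1001126*(-1/32048) = -500563/16024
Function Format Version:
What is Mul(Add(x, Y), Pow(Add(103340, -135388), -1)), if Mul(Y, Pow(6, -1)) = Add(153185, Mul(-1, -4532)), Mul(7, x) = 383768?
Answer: Rational(-500563, 16024) ≈ -31.238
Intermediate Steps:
x = 54824 (x = Mul(Rational(1, 7), 383768) = 54824)
Y = 946302 (Y = Mul(6, Add(153185, Mul(-1, -4532))) = Mul(6, Add(153185, 4532)) = Mul(6, 157717) = 946302)
Mul(Add(x, Y), Pow(Add(103340, -135388), -1)) = Mul(Add(54824, 946302), Pow(Add(103340, -135388), -1)) = Mul(1001126, Pow(-32048, -1)) = Mul(1001126, Rational(-1, 32048)) = Rational(-500563, 16024)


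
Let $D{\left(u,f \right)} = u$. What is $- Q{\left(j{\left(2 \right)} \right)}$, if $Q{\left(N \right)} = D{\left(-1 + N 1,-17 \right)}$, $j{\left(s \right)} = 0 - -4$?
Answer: $-3$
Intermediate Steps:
$j{\left(s \right)} = 4$ ($j{\left(s \right)} = 0 + 4 = 4$)
$Q{\left(N \right)} = -1 + N$ ($Q{\left(N \right)} = -1 + N 1 = -1 + N$)
$- Q{\left(j{\left(2 \right)} \right)} = - (-1 + 4) = \left(-1\right) 3 = -3$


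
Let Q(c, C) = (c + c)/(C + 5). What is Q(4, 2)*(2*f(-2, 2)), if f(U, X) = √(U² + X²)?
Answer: 32*√2/7 ≈ 6.4650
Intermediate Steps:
Q(c, C) = 2*c/(5 + C) (Q(c, C) = (2*c)/(5 + C) = 2*c/(5 + C))
Q(4, 2)*(2*f(-2, 2)) = (2*4/(5 + 2))*(2*√((-2)² + 2²)) = (2*4/7)*(2*√(4 + 4)) = (2*4*(⅐))*(2*√8) = 8*(2*(2*√2))/7 = 8*(4*√2)/7 = 32*√2/7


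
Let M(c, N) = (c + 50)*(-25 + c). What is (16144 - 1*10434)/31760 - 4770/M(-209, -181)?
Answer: 6389/123864 ≈ 0.051581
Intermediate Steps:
M(c, N) = (-25 + c)*(50 + c) (M(c, N) = (50 + c)*(-25 + c) = (-25 + c)*(50 + c))
(16144 - 1*10434)/31760 - 4770/M(-209, -181) = (16144 - 1*10434)/31760 - 4770/(-1250 + (-209)**2 + 25*(-209)) = (16144 - 10434)*(1/31760) - 4770/(-1250 + 43681 - 5225) = 5710*(1/31760) - 4770/37206 = 571/3176 - 4770*1/37206 = 571/3176 - 5/39 = 6389/123864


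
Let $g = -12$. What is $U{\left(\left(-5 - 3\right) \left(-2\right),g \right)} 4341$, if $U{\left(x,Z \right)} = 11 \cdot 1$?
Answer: $47751$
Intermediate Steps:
$U{\left(x,Z \right)} = 11$
$U{\left(\left(-5 - 3\right) \left(-2\right),g \right)} 4341 = 11 \cdot 4341 = 47751$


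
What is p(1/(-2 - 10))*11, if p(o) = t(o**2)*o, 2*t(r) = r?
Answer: -11/3456 ≈ -0.0031829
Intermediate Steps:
t(r) = r/2
p(o) = o**3/2 (p(o) = (o**2/2)*o = o**3/2)
p(1/(-2 - 10))*11 = ((1/(-2 - 10))**3/2)*11 = ((1/(-12))**3/2)*11 = ((-1/12)**3/2)*11 = ((1/2)*(-1/1728))*11 = -1/3456*11 = -11/3456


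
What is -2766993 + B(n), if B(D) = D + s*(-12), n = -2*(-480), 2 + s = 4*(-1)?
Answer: -2765961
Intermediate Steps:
s = -6 (s = -2 + 4*(-1) = -2 - 4 = -6)
n = 960
B(D) = 72 + D (B(D) = D - 6*(-12) = D + 72 = 72 + D)
-2766993 + B(n) = -2766993 + (72 + 960) = -2766993 + 1032 = -2765961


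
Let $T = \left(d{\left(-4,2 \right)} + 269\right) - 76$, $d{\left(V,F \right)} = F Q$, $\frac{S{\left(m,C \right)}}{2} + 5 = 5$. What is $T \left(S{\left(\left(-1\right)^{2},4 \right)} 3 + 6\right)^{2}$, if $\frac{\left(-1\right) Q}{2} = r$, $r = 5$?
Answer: $6228$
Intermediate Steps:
$Q = -10$ ($Q = \left(-2\right) 5 = -10$)
$S{\left(m,C \right)} = 0$ ($S{\left(m,C \right)} = -10 + 2 \cdot 5 = -10 + 10 = 0$)
$d{\left(V,F \right)} = - 10 F$ ($d{\left(V,F \right)} = F \left(-10\right) = - 10 F$)
$T = 173$ ($T = \left(\left(-10\right) 2 + 269\right) - 76 = \left(-20 + 269\right) - 76 = 249 - 76 = 173$)
$T \left(S{\left(\left(-1\right)^{2},4 \right)} 3 + 6\right)^{2} = 173 \left(0 \cdot 3 + 6\right)^{2} = 173 \left(0 + 6\right)^{2} = 173 \cdot 6^{2} = 173 \cdot 36 = 6228$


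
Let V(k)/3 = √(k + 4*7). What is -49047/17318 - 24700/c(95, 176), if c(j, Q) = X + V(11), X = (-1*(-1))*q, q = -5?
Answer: -1077381161/2822834 - 37050*√39/163 ≈ -1801.2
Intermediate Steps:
V(k) = 3*√(28 + k) (V(k) = 3*√(k + 4*7) = 3*√(k + 28) = 3*√(28 + k))
X = -5 (X = -1*(-1)*(-5) = 1*(-5) = -5)
c(j, Q) = -5 + 3*√39 (c(j, Q) = -5 + 3*√(28 + 11) = -5 + 3*√39)
-49047/17318 - 24700/c(95, 176) = -49047/17318 - 24700/(-5 + 3*√39)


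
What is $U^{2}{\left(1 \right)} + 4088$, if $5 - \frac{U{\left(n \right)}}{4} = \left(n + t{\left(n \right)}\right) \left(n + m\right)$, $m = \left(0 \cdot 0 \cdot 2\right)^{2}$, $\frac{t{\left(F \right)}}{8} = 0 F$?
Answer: $4344$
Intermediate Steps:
$t{\left(F \right)} = 0$ ($t{\left(F \right)} = 8 \cdot 0 F = 8 \cdot 0 = 0$)
$m = 0$ ($m = \left(0 \cdot 2\right)^{2} = 0^{2} = 0$)
$U{\left(n \right)} = 20 - 4 n^{2}$ ($U{\left(n \right)} = 20 - 4 \left(n + 0\right) \left(n + 0\right) = 20 - 4 n n = 20 - 4 n^{2}$)
$U^{2}{\left(1 \right)} + 4088 = \left(20 - 4 \cdot 1^{2}\right)^{2} + 4088 = \left(20 - 4\right)^{2} + 4088 = 16^{2} + 4088 = 256 + 4088 = 4344$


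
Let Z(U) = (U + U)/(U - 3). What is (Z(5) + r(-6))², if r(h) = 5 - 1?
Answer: 81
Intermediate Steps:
Z(U) = 2*U/(-3 + U) (Z(U) = (2*U)/(-3 + U) = 2*U/(-3 + U))
r(h) = 4
(Z(5) + r(-6))² = (2*5/(-3 + 5) + 4)² = (2*5/2 + 4)² = (2*5*(½) + 4)² = (5 + 4)² = 9² = 81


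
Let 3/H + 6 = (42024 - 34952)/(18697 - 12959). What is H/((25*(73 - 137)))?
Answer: 8607/21884800 ≈ 0.00039329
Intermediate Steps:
H = -8607/13678 (H = 3/(-6 + (42024 - 34952)/(18697 - 12959)) = 3/(-6 + 7072/5738) = 3/(-6 + 7072*(1/5738)) = 3/(-6 + 3536/2869) = 3/(-13678/2869) = 3*(-2869/13678) = -8607/13678 ≈ -0.62926)
H/((25*(73 - 137))) = -8607*1/(25*(73 - 137))/13678 = -8607/(13678*(25*(-64))) = -8607/13678/(-1600) = -8607/13678*(-1/1600) = 8607/21884800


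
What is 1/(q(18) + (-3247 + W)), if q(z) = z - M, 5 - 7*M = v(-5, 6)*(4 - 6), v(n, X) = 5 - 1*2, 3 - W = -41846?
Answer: 7/270329 ≈ 2.5894e-5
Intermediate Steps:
W = 41849 (W = 3 - 1*(-41846) = 3 + 41846 = 41849)
v(n, X) = 3 (v(n, X) = 5 - 2 = 3)
M = 11/7 (M = 5/7 - 3*(4 - 6)/7 = 5/7 - 3*(-2)/7 = 5/7 - 1/7*(-6) = 5/7 + 6/7 = 11/7 ≈ 1.5714)
q(z) = -11/7 + z (q(z) = z - 1*11/7 = z - 11/7 = -11/7 + z)
1/(q(18) + (-3247 + W)) = 1/((-11/7 + 18) + (-3247 + 41849)) = 1/(115/7 + 38602) = 1/(270329/7) = 7/270329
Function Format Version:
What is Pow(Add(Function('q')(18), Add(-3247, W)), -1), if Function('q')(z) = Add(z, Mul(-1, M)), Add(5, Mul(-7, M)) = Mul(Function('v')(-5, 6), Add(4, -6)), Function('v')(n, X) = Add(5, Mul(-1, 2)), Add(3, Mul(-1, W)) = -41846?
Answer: Rational(7, 270329) ≈ 2.5894e-5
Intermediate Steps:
W = 41849 (W = Add(3, Mul(-1, -41846)) = Add(3, 41846) = 41849)
Function('v')(n, X) = 3 (Function('v')(n, X) = Add(5, -2) = 3)
M = Rational(11, 7) (M = Add(Rational(5, 7), Mul(Rational(-1, 7), Mul(3, Add(4, -6)))) = Add(Rational(5, 7), Mul(Rational(-1, 7), Mul(3, -2))) = Add(Rational(5, 7), Mul(Rational(-1, 7), -6)) = Add(Rational(5, 7), Rational(6, 7)) = Rational(11, 7) ≈ 1.5714)
Function('q')(z) = Add(Rational(-11, 7), z) (Function('q')(z) = Add(z, Mul(-1, Rational(11, 7))) = Add(z, Rational(-11, 7)) = Add(Rational(-11, 7), z))
Pow(Add(Function('q')(18), Add(-3247, W)), -1) = Pow(Add(Add(Rational(-11, 7), 18), Add(-3247, 41849)), -1) = Pow(Add(Rational(115, 7), 38602), -1) = Pow(Rational(270329, 7), -1) = Rational(7, 270329)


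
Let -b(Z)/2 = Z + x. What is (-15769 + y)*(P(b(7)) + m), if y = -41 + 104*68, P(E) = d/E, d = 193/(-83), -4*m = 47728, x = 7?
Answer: 121151386975/1162 ≈ 1.0426e+8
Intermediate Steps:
m = -11932 (m = -1/4*47728 = -11932)
d = -193/83 (d = 193*(-1/83) = -193/83 ≈ -2.3253)
b(Z) = -14 - 2*Z (b(Z) = -2*(Z + 7) = -2*(7 + Z) = -14 - 2*Z)
P(E) = -193/(83*E)
y = 7031 (y = -41 + 7072 = 7031)
(-15769 + y)*(P(b(7)) + m) = (-15769 + 7031)*(-193/(83*(-14 - 2*7)) - 11932) = -8738*(-193/(83*(-14 - 14)) - 11932) = -8738*(-193/83/(-28) - 11932) = -8738*(-193/83*(-1/28) - 11932) = -8738*(193/2324 - 11932) = -8738*(-27729775/2324) = 121151386975/1162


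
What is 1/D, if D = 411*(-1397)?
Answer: -1/574167 ≈ -1.7417e-6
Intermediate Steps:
D = -574167
1/D = 1/(-574167) = -1/574167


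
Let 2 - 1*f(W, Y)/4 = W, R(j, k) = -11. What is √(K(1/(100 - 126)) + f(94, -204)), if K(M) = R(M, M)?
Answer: I*√379 ≈ 19.468*I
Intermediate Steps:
f(W, Y) = 8 - 4*W
K(M) = -11
√(K(1/(100 - 126)) + f(94, -204)) = √(-11 + (8 - 4*94)) = √(-11 + (8 - 376)) = √(-11 - 368) = √(-379) = I*√379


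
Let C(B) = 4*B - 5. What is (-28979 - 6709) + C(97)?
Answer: -35305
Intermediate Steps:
C(B) = -5 + 4*B
(-28979 - 6709) + C(97) = (-28979 - 6709) + (-5 + 4*97) = -35688 + (-5 + 388) = -35688 + 383 = -35305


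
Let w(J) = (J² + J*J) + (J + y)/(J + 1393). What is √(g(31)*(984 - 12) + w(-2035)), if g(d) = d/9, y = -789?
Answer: √853777364970/321 ≈ 2878.5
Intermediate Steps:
g(d) = d/9 (g(d) = d*(⅑) = d/9)
w(J) = 2*J² + (-789 + J)/(1393 + J) (w(J) = (J² + J*J) + (J - 789)/(J + 1393) = (J² + J²) + (-789 + J)/(1393 + J) = 2*J² + (-789 + J)/(1393 + J))
√(g(31)*(984 - 12) + w(-2035)) = √(((⅑)*31)*(984 - 12) + (-789 - 2035 + 2*(-2035)³ + 2786*(-2035)²)/(1393 - 2035)) = √((31/9)*972 + (-789 - 2035 + 2*(-8427392875) + 2786*4141225)/(-642)) = √(3348 - (-789 - 2035 - 16854785750 + 11537452850)/642) = √(3348 - 1/642*(-5317335724)) = √(3348 + 2658667862/321) = √(2659742570/321) = √853777364970/321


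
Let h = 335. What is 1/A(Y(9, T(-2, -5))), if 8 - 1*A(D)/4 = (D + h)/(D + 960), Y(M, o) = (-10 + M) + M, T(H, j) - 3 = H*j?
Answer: 242/7401 ≈ 0.032698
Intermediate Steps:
T(H, j) = 3 + H*j
Y(M, o) = -10 + 2*M
A(D) = 32 - 4*(335 + D)/(960 + D) (A(D) = 32 - 4*(D + 335)/(D + 960) = 32 - 4*(335 + D)/(960 + D))
1/A(Y(9, T(-2, -5))) = 1/(4*(7345 + 7*(-10 + 2*9))/(960 + (-10 + 2*9))) = 1/(4*(7345 + 7*(-10 + 18))/(960 + (-10 + 18))) = 1/(4*(7345 + 7*8)/(960 + 8)) = 1/(4*(7345 + 56)/968) = 1/(4*(1/968)*7401) = 1/(7401/242) = 242/7401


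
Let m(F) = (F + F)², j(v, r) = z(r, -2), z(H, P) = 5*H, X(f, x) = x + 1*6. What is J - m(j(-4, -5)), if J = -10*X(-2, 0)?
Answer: -2560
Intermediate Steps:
X(f, x) = 6 + x (X(f, x) = x + 6 = 6 + x)
j(v, r) = 5*r
J = -60 (J = -10*(6 + 0) = -10*6 = -60)
m(F) = 4*F² (m(F) = (2*F)² = 4*F²)
J - m(j(-4, -5)) = -60 - 4*(5*(-5))² = -60 - 4*(-25)² = -60 - 4*625 = -60 - 1*2500 = -60 - 2500 = -2560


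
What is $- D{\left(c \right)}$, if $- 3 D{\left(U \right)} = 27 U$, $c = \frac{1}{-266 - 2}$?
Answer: $- \frac{9}{268} \approx -0.033582$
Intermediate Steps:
$c = - \frac{1}{268}$ ($c = \frac{1}{-268} = - \frac{1}{268} \approx -0.0037313$)
$D{\left(U \right)} = - 9 U$ ($D{\left(U \right)} = - \frac{27 U}{3} = - 9 U$)
$- D{\left(c \right)} = - \frac{\left(-9\right) \left(-1\right)}{268} = \left(-1\right) \frac{9}{268} = - \frac{9}{268}$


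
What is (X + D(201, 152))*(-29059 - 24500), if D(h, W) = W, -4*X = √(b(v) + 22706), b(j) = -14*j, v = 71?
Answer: -8140968 + 53559*√1357 ≈ -6.1680e+6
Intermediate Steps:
X = -√1357 (X = -√(-14*71 + 22706)/4 = -√(-994 + 22706)/4 = -√1357 ≈ -36.837)
(X + D(201, 152))*(-29059 - 24500) = (-√1357 + 152)*(-29059 - 24500) = (152 - √1357)*(-53559) = -8140968 + 53559*√1357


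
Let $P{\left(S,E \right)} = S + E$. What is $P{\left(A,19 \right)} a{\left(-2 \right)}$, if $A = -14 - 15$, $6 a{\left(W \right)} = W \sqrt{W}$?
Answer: $\frac{10 i \sqrt{2}}{3} \approx 4.714 i$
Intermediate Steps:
$a{\left(W \right)} = \frac{W^{\frac{3}{2}}}{6}$ ($a{\left(W \right)} = \frac{W \sqrt{W}}{6} = \frac{W^{\frac{3}{2}}}{6}$)
$A = -29$ ($A = -14 - 15 = -29$)
$P{\left(S,E \right)} = E + S$
$P{\left(A,19 \right)} a{\left(-2 \right)} = \left(19 - 29\right) \frac{\left(-2\right)^{\frac{3}{2}}}{6} = - 10 \frac{\left(-2\right) i \sqrt{2}}{6} = - 10 \left(- \frac{i \sqrt{2}}{3}\right) = \frac{10 i \sqrt{2}}{3}$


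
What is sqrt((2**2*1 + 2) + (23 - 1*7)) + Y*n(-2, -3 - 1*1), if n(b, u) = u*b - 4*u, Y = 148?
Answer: 3552 + sqrt(22) ≈ 3556.7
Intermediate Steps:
n(b, u) = -4*u + b*u (n(b, u) = b*u - 4*u = -4*u + b*u)
sqrt((2**2*1 + 2) + (23 - 1*7)) + Y*n(-2, -3 - 1*1) = sqrt((2**2*1 + 2) + (23 - 1*7)) + 148*((-3 - 1*1)*(-4 - 2)) = sqrt((4*1 + 2) + (23 - 7)) + 148*((-3 - 1)*(-6)) = sqrt((4 + 2) + 16) + 148*(-4*(-6)) = sqrt(6 + 16) + 148*24 = sqrt(22) + 3552 = 3552 + sqrt(22)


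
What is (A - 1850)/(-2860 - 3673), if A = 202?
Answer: 1648/6533 ≈ 0.25226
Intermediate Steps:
(A - 1850)/(-2860 - 3673) = (202 - 1850)/(-2860 - 3673) = -1648/(-6533) = -1648*(-1/6533) = 1648/6533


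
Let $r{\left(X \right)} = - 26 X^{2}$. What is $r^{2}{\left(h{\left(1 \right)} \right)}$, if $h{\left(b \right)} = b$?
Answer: $676$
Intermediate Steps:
$r^{2}{\left(h{\left(1 \right)} \right)} = \left(- 26 \cdot 1^{2}\right)^{2} = \left(\left(-26\right) 1\right)^{2} = \left(-26\right)^{2} = 676$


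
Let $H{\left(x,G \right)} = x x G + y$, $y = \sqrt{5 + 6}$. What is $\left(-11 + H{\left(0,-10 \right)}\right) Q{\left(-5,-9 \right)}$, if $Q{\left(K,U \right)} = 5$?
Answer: $-55 + 5 \sqrt{11} \approx -38.417$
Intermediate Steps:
$y = \sqrt{11} \approx 3.3166$
$H{\left(x,G \right)} = \sqrt{11} + G x^{2}$ ($H{\left(x,G \right)} = x x G + \sqrt{11} = x^{2} G + \sqrt{11} = G x^{2} + \sqrt{11} = \sqrt{11} + G x^{2}$)
$\left(-11 + H{\left(0,-10 \right)}\right) Q{\left(-5,-9 \right)} = \left(-11 - \left(0 - \sqrt{11}\right)\right) 5 = \left(-11 + \left(\sqrt{11} - 0\right)\right) 5 = \left(-11 + \left(\sqrt{11} + 0\right)\right) 5 = \left(-11 + \sqrt{11}\right) 5 = -55 + 5 \sqrt{11}$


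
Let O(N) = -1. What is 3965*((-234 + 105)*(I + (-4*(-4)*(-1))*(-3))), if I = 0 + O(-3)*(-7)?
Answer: -28131675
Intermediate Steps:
I = 7 (I = 0 - 1*(-7) = 0 + 7 = 7)
3965*((-234 + 105)*(I + (-4*(-4)*(-1))*(-3))) = 3965*((-234 + 105)*(7 + (-4*(-4)*(-1))*(-3))) = 3965*(-129*(7 + (16*(-1))*(-3))) = 3965*(-129*(7 - 16*(-3))) = 3965*(-129*(7 + 48)) = 3965*(-129*55) = 3965*(-7095) = -28131675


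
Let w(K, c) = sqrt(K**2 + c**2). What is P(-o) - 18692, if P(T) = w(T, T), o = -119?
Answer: -18692 + 119*sqrt(2) ≈ -18524.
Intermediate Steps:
P(T) = sqrt(2)*sqrt(T**2) (P(T) = sqrt(T**2 + T**2) = sqrt(2*T**2) = sqrt(2)*sqrt(T**2))
P(-o) - 18692 = sqrt(2)*sqrt((-1*(-119))**2) - 18692 = sqrt(2)*sqrt(119**2) - 18692 = sqrt(2)*sqrt(14161) - 18692 = sqrt(2)*119 - 18692 = 119*sqrt(2) - 18692 = -18692 + 119*sqrt(2)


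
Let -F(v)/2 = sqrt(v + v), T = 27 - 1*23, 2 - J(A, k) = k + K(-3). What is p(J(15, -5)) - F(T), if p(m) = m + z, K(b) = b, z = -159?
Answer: -149 + 4*sqrt(2) ≈ -143.34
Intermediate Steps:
J(A, k) = 5 - k (J(A, k) = 2 - (k - 3) = 2 - (-3 + k) = 2 + (3 - k) = 5 - k)
T = 4 (T = 27 - 23 = 4)
F(v) = -2*sqrt(2)*sqrt(v) (F(v) = -2*sqrt(v + v) = -2*sqrt(2)*sqrt(v))
p(m) = -159 + m (p(m) = m - 159 = -159 + m)
p(J(15, -5)) - F(T) = (-159 + (5 - 1*(-5))) - (-2)*sqrt(2)*sqrt(4) = (-159 + (5 + 5)) - (-2)*sqrt(2)*2 = (-159 + 10) - (-4)*sqrt(2) = -149 + 4*sqrt(2)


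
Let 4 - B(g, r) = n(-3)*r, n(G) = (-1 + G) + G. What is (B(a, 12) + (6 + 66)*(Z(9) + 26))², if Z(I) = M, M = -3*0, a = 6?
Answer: 3841600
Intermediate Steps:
n(G) = -1 + 2*G
M = 0
B(g, r) = 4 + 7*r (B(g, r) = 4 - (-1 + 2*(-3))*r = 4 - (-1 - 6)*r = 4 - (-7)*r = 4 + 7*r)
Z(I) = 0
(B(a, 12) + (6 + 66)*(Z(9) + 26))² = ((4 + 7*12) + (6 + 66)*(0 + 26))² = ((4 + 84) + 72*26)² = (88 + 1872)² = 1960² = 3841600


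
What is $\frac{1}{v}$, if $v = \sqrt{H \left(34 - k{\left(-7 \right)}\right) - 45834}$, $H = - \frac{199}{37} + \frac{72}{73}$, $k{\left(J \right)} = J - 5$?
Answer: $- \frac{i \sqrt{83962834933}}{62171666} \approx - 0.0046607 i$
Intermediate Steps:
$k{\left(J \right)} = -5 + J$ ($k{\left(J \right)} = J - 5 = -5 + J$)
$H = - \frac{11863}{2701}$ ($H = \left(-199\right) \frac{1}{37} + 72 \cdot \frac{1}{73} = - \frac{199}{37} + \frac{72}{73} = - \frac{11863}{2701} \approx -4.3921$)
$v = \frac{2 i \sqrt{83962834933}}{2701}$ ($v = \sqrt{- \frac{11863 \left(34 - \left(-5 - 7\right)\right)}{2701} - 45834} = \sqrt{- \frac{11863 \left(34 - -12\right)}{2701} - 45834} = \sqrt{- \frac{11863 \left(34 + 12\right)}{2701} - 45834} = \sqrt{\left(- \frac{11863}{2701}\right) 46 - 45834} = \sqrt{- \frac{545698}{2701} - 45834} = \sqrt{- \frac{124343332}{2701}} = \frac{2 i \sqrt{83962834933}}{2701} \approx 214.56 i$)
$\frac{1}{v} = \frac{1}{\frac{2}{2701} i \sqrt{83962834933}} = - \frac{i \sqrt{83962834933}}{62171666}$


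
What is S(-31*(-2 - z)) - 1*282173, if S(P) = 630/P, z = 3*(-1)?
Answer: -8747993/31 ≈ -2.8219e+5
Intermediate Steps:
z = -3
S(-31*(-2 - z)) - 1*282173 = 630/((-31*(-2 - 1*(-3)))) - 1*282173 = 630/((-31*(-2 + 3))) - 282173 = 630/((-31*1)) - 282173 = 630/(-31) - 282173 = 630*(-1/31) - 282173 = -630/31 - 282173 = -8747993/31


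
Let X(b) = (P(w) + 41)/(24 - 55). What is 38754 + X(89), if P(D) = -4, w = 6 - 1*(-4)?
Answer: 1201337/31 ≈ 38753.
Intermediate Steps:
w = 10 (w = 6 + 4 = 10)
X(b) = -37/31 (X(b) = (-4 + 41)/(24 - 55) = 37/(-31) = 37*(-1/31) = -37/31)
38754 + X(89) = 38754 - 37/31 = 1201337/31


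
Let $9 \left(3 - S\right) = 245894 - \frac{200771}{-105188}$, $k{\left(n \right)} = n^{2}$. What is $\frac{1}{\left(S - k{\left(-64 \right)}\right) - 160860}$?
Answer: $- \frac{315564}{60674994773} \approx -5.2009 \cdot 10^{-6}$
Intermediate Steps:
$S = - \frac{8620819589}{315564}$ ($S = 3 - \frac{245894 - \frac{200771}{-105188}}{9} = 3 - \frac{245894 - - \frac{200771}{105188}}{9} = 3 - \frac{245894 + \frac{200771}{105188}}{9} = 3 - \frac{8621766281}{315564} = - \frac{8620819589}{315564} \approx -27319.0$)
$\frac{1}{\left(S - k{\left(-64 \right)}\right) - 160860} = \frac{1}{\left(- \frac{8620819589}{315564} - \left(-64\right)^{2}\right) - 160860} = \frac{1}{\left(- \frac{8620819589}{315564} - 4096\right) - 160860} = \frac{1}{- \frac{9913369733}{315564} - 160860} = \frac{1}{- \frac{60674994773}{315564}} = - \frac{315564}{60674994773}$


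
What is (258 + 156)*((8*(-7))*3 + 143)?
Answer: -10350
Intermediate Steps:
(258 + 156)*((8*(-7))*3 + 143) = 414*(-56*3 + 143) = 414*(-168 + 143) = 414*(-25) = -10350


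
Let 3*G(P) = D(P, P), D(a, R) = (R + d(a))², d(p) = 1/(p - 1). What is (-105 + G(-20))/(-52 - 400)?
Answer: -19163/298998 ≈ -0.064091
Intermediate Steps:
d(p) = 1/(-1 + p)
D(a, R) = (R + 1/(-1 + a))²
G(P) = (P + 1/(-1 + P))²/3
(-105 + G(-20))/(-52 - 400) = (-105 + (1 - 20*(-1 - 20))²/(3*(-1 - 20)²))/(-52 - 400) = (-105 + (⅓)*(1 - 20*(-21))²/(-21)²)/(-452) = (-105 + (⅓)*(1 + 420)²*(1/441))*(-1/452) = (-105 + (⅓)*421²*(1/441))*(-1/452) = (-105 + (⅓)*177241*(1/441))*(-1/452) = (-105 + 177241/1323)*(-1/452) = (38326/1323)*(-1/452) = -19163/298998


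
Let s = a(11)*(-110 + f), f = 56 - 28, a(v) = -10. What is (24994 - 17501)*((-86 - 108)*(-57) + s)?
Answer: 89001854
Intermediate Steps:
f = 28
s = 820 (s = -10*(-110 + 28) = -10*(-82) = 820)
(24994 - 17501)*((-86 - 108)*(-57) + s) = (24994 - 17501)*((-86 - 108)*(-57) + 820) = 7493*(-194*(-57) + 820) = 7493*(11058 + 820) = 7493*11878 = 89001854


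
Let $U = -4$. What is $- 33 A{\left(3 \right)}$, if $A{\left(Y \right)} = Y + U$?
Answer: $33$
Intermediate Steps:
$A{\left(Y \right)} = -4 + Y$ ($A{\left(Y \right)} = Y - 4 = -4 + Y$)
$- 33 A{\left(3 \right)} = - 33 \left(-4 + 3\right) = \left(-33\right) \left(-1\right) = 33$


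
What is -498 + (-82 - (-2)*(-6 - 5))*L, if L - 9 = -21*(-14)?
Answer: -32010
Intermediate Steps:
L = 303 (L = 9 - 21*(-14) = 9 + 294 = 303)
-498 + (-82 - (-2)*(-6 - 5))*L = -498 + (-82 - (-2)*(-6 - 5))*303 = -498 + (-82 - (-2)*(-11))*303 = -498 + (-82 - 1*22)*303 = -498 + (-82 - 22)*303 = -498 - 104*303 = -498 - 31512 = -32010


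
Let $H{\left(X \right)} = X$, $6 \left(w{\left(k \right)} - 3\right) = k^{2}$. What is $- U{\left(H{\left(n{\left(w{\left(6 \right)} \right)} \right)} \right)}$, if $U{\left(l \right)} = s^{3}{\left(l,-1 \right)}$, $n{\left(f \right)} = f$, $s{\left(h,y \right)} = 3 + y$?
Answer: $-8$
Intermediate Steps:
$w{\left(k \right)} = 3 + \frac{k^{2}}{6}$
$U{\left(l \right)} = 8$ ($U{\left(l \right)} = \left(3 - 1\right)^{3} = 2^{3} = 8$)
$- U{\left(H{\left(n{\left(w{\left(6 \right)} \right)} \right)} \right)} = \left(-1\right) 8 = -8$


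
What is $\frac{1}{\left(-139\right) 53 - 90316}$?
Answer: $- \frac{1}{97683} \approx -1.0237 \cdot 10^{-5}$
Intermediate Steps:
$\frac{1}{\left(-139\right) 53 - 90316} = \frac{1}{-7367 - 90316} = \frac{1}{-97683} = - \frac{1}{97683}$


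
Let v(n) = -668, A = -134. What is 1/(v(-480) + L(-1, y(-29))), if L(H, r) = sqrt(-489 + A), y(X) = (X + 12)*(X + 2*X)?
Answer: -668/446847 - I*sqrt(623)/446847 ≈ -0.0014949 - 5.5858e-5*I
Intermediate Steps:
y(X) = 3*X*(12 + X) (y(X) = (12 + X)*(3*X) = 3*X*(12 + X))
L(H, r) = I*sqrt(623) (L(H, r) = sqrt(-489 - 134) = sqrt(-623) = I*sqrt(623))
1/(v(-480) + L(-1, y(-29))) = 1/(-668 + I*sqrt(623))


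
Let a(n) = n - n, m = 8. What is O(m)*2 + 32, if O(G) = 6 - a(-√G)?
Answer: 44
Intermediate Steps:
a(n) = 0
O(G) = 6 (O(G) = 6 - 1*0 = 6 + 0 = 6)
O(m)*2 + 32 = 6*2 + 32 = 12 + 32 = 44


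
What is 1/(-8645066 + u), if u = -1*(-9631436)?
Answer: 1/986370 ≈ 1.0138e-6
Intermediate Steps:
u = 9631436
1/(-8645066 + u) = 1/(-8645066 + 9631436) = 1/986370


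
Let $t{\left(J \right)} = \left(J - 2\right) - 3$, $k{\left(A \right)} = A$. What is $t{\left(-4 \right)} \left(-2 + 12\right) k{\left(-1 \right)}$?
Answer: $90$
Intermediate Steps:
$t{\left(J \right)} = -5 + J$ ($t{\left(J \right)} = \left(-2 + J\right) - 3 = -5 + J$)
$t{\left(-4 \right)} \left(-2 + 12\right) k{\left(-1 \right)} = \left(-5 - 4\right) \left(-2 + 12\right) \left(-1\right) = - 9 \cdot 10 \left(-1\right) = \left(-9\right) \left(-10\right) = 90$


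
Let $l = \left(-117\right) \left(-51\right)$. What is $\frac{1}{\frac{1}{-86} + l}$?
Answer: $\frac{86}{513161} \approx 0.00016759$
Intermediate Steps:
$l = 5967$
$\frac{1}{\frac{1}{-86} + l} = \frac{1}{\frac{1}{-86} + 5967} = \frac{1}{- \frac{1}{86} + 5967} = \frac{1}{\frac{513161}{86}} = \frac{86}{513161}$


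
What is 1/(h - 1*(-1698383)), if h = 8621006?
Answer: 1/10319389 ≈ 9.6905e-8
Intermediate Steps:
1/(h - 1*(-1698383)) = 1/(8621006 - 1*(-1698383)) = 1/(8621006 + 1698383) = 1/10319389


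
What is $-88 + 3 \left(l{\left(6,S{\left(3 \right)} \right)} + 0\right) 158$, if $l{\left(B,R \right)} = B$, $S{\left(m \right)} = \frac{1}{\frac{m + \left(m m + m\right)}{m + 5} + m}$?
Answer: $2756$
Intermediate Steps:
$S{\left(m \right)} = \frac{1}{m + \frac{m^{2} + 2 m}{5 + m}}$ ($S{\left(m \right)} = \frac{1}{\frac{m + \left(m^{2} + m\right)}{5 + m} + m} = \frac{1}{\frac{m + \left(m + m^{2}\right)}{5 + m} + m} = \frac{1}{\frac{m^{2} + 2 m}{5 + m} + m} = \frac{1}{m + \frac{m^{2} + 2 m}{5 + m}}$)
$-88 + 3 \left(l{\left(6,S{\left(3 \right)} \right)} + 0\right) 158 = -88 + 3 \left(6 + 0\right) 158 = -88 + 3 \cdot 6 \cdot 158 = -88 + 18 \cdot 158 = -88 + 2844 = 2756$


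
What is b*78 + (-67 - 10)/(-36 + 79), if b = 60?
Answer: 201163/43 ≈ 4678.2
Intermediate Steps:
b*78 + (-67 - 10)/(-36 + 79) = 60*78 + (-67 - 10)/(-36 + 79) = 4680 - 77/43 = 201163/43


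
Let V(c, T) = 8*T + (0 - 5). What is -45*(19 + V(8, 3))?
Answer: -1710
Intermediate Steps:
V(c, T) = -5 + 8*T (V(c, T) = 8*T - 5 = -5 + 8*T)
-45*(19 + V(8, 3)) = -45*(19 + (-5 + 8*3)) = -45*(19 + (-5 + 24)) = -45*(19 + 19) = -45*38 = -1710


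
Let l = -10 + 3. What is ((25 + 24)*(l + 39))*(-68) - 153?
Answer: -106777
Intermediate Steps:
l = -7
((25 + 24)*(l + 39))*(-68) - 153 = ((25 + 24)*(-7 + 39))*(-68) - 153 = (49*32)*(-68) - 153 = 1568*(-68) - 153 = -106624 - 153 = -106777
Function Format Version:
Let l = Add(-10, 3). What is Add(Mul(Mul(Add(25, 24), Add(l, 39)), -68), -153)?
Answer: -106777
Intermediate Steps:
l = -7
Add(Mul(Mul(Add(25, 24), Add(l, 39)), -68), -153) = Add(Mul(Mul(Add(25, 24), Add(-7, 39)), -68), -153) = Add(Mul(Mul(49, 32), -68), -153) = Add(Mul(1568, -68), -153) = Add(-106624, -153) = -106777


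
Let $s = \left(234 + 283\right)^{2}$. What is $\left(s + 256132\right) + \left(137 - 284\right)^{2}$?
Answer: $545030$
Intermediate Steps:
$s = 267289$ ($s = 517^{2} = 267289$)
$\left(s + 256132\right) + \left(137 - 284\right)^{2} = \left(267289 + 256132\right) + \left(137 - 284\right)^{2} = 523421 + \left(-147\right)^{2} = 523421 + 21609 = 545030$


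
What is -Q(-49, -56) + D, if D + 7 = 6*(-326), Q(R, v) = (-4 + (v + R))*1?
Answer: -1854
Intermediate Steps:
Q(R, v) = -4 + R + v (Q(R, v) = (-4 + (R + v))*1 = (-4 + R + v)*1 = -4 + R + v)
D = -1963 (D = -7 + 6*(-326) = -7 - 1956 = -1963)
-Q(-49, -56) + D = -(-4 - 49 - 56) - 1963 = -1*(-109) - 1963 = 109 - 1963 = -1854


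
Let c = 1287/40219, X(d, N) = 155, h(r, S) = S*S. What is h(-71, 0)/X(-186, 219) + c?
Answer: 1287/40219 ≈ 0.032000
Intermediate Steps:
h(r, S) = S**2
c = 1287/40219 (c = 1287*(1/40219) = 1287/40219 ≈ 0.032000)
h(-71, 0)/X(-186, 219) + c = 0**2/155 + 1287/40219 = 0*(1/155) + 1287/40219 = 0 + 1287/40219 = 1287/40219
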